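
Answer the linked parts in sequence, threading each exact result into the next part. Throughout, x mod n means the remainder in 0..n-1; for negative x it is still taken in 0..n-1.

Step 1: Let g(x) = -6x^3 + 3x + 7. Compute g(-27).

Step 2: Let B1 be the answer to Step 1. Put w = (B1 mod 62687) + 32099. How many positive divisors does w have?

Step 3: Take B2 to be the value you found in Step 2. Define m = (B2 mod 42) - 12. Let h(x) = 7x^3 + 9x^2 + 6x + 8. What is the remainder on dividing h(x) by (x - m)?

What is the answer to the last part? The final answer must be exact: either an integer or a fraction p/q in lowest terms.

Step 1: -6*(-27)^3 + 3*(-27)^1 + 7 = (118098) + (-81) + (7) = 118024; answer 118024
Step 2: B1 = 118024; w = 87436; 87436 = 2^2 * 21859; number of divisors = (2+1) * (1+1) = 6; answer 6
Step 3: B2 = 6; m = -6; remainder = value at the root: 7*(-6)^3 + 9*(-6)^2 + 6*(-6)^1 + 8 = (-1512) + (324) + (-36) + (8) = -1216; answer -1216

-1216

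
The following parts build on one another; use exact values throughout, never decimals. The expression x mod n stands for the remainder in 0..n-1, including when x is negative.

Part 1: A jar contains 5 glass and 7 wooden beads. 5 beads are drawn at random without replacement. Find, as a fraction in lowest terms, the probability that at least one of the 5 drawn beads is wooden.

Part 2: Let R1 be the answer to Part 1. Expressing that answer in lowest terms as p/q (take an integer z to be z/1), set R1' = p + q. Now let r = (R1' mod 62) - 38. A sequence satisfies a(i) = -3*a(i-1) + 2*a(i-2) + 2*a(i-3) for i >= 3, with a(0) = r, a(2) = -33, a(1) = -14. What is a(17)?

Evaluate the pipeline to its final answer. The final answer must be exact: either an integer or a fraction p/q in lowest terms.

2262821179

Part 1: total draws C(12,5) = 792; complement C(5,5) = 1; favorable 792 - 1 = 791; P = 791/792; answer 791/792
Part 2: R1 = 791/792; threaded value p + q = 1583; r = -5; a(3) = -3*(-33) + 2*(-14) + 2*(-5) = 61; iterating: a(3)=61, a(4)=-277, a(5)=887, a(6)=-3093, a(7)=10499, a(8)=-35909, a(9)=122539, a(10)=-418437, a(11)=1428571, a(12)=-4877509, a(13)=16652795, a(14)=-56856261, a(15)=194119355, a(16)=-662764997, a(17)=2262821179; answer 2262821179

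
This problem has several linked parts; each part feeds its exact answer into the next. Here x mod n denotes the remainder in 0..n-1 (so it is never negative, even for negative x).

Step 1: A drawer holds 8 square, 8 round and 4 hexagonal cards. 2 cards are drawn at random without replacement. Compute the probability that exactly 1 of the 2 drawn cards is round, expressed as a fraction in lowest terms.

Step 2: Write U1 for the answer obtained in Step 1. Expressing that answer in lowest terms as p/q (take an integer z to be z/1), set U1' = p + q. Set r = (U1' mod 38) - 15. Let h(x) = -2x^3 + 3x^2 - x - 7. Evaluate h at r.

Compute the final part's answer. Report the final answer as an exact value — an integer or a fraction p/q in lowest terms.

-4921

Step 1: total draws C(20,2) = 190; favorable C(8,1)*C(12,1) = 96; P = 48/95; answer 48/95
Step 2: U1 = 48/95; threaded value p + q = 143; r = 14; -2*(14)^3 + 3*(14)^2 - 1*(14)^1 - 7 = (-5488) + (588) + (-14) + (-7) = -4921; answer -4921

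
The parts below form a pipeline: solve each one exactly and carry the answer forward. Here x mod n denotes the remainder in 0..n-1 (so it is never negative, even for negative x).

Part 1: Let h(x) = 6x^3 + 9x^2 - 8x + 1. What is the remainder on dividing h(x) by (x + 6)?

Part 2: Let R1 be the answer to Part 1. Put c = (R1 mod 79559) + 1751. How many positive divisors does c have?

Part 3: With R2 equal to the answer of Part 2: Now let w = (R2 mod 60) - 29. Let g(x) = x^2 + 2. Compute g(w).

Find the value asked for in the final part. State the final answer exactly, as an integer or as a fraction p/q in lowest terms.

731

Part 1: remainder = value at the root: 6*(-6)^3 + 9*(-6)^2 - 8*(-6)^1 + 1 = (-1296) + (324) + (48) + (1) = -923; answer -923
Part 2: R1 = -923; c = 80387; 80387 is prime, so its only divisors are 1 and 80387; count = 2; answer 2
Part 3: R2 = 2; w = -27; 1*(-27)^2 + 2 = (729) + (2) = 731; answer 731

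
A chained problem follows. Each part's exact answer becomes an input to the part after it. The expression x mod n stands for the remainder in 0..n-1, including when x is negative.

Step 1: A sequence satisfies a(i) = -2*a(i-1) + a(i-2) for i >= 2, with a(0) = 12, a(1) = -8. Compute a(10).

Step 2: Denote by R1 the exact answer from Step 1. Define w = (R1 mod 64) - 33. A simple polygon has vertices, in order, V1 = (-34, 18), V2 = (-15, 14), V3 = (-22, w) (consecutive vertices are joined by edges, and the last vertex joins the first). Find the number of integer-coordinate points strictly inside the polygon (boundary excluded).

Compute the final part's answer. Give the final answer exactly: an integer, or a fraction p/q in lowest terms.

Step 1: a(2) = -2*(-8) + 1*(12) = 28; iterating: a(2)=28, a(3)=-64, a(4)=156, a(5)=-376, a(6)=908, a(7)=-2192, a(8)=5292, a(9)=-12776, a(10)=30844; answer 30844
Step 2: R1 = 30844; w = 27; cross terms: (-34*14 - -15*18)=-206, (-15*27 - -22*14)=-97, (-22*18 - -34*27)=522; twice the area = |219| = 219; area = 219/2; boundary points = 1 + 1 + 3 = 5; strictly interior points = area - boundary/2 + 1 = 108; answer 108

108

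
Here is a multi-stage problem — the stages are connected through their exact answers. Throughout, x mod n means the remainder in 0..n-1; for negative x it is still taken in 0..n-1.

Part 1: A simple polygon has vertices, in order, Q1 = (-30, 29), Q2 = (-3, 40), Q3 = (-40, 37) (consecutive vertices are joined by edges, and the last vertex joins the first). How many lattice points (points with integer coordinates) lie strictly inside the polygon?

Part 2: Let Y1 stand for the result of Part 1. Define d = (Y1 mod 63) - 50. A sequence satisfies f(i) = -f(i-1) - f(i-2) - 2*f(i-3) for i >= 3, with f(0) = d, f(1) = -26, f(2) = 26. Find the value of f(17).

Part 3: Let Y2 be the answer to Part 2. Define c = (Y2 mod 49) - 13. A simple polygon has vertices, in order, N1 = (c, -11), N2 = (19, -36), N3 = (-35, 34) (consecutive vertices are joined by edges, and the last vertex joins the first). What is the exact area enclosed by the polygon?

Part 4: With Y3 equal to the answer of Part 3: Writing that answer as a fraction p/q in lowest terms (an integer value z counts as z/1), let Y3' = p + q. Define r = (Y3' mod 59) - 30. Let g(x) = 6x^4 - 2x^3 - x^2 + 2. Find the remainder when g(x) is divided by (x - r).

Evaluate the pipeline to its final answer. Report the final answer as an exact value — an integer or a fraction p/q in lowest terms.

2706030

Part 1: cross terms: (-30*40 - -3*29)=-1113, (-3*37 - -40*40)=1489, (-40*29 - -30*37)=-50; twice the area = |326| = 326; area = 163; boundary points = 1 + 1 + 2 = 4; strictly interior points = area - boundary/2 + 1 = 162; answer 162
Part 2: Y1 = 162; d = -14; f(3) = -1*(26) - 1*(-26) - 2*(-14) = 28; iterating: f(3)=28, f(4)=-2, f(5)=-78, f(6)=24, f(7)=58, f(8)=74, f(9)=-180, f(10)=-10, f(11)=42, f(12)=328, f(13)=-350, f(14)=-62, f(15)=-244, f(16)=1006, f(17)=-638; answer -638
Part 3: Y2 = -638; c = 35; cross terms: (35*-36 - 19*-11)=-1051, (19*34 - -35*-36)=-614, (-35*-11 - 35*34)=-805; twice the area = |-2470| = 2470; area = 1235; answer 1235
Part 4: Y3 = 1235; threaded value p + q = 1236; r = 26; remainder = value at the root: 6*(26)^4 - 2*(26)^3 - 1*(26)^2 + 2 = (2741856) + (-35152) + (-676) + (2) = 2706030; answer 2706030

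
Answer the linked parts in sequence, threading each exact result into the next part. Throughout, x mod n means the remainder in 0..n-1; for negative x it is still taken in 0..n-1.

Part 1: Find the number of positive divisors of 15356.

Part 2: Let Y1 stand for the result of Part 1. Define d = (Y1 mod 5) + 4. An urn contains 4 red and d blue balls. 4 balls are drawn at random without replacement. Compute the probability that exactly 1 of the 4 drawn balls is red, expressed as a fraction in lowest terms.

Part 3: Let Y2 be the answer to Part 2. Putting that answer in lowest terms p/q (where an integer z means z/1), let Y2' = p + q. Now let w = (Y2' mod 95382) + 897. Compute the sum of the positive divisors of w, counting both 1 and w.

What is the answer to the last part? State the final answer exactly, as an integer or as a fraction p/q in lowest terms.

1392

Part 1: 15356 = 2^2 * 11 * 349; number of divisors = (2+1) * (1+1) * (1+1) = 12; answer 12
Part 2: Y1 = 12; d = 6; total draws C(10,4) = 210; favorable C(4,1)*C(6,3) = 80; P = 8/21; answer 8/21
Part 3: Y2 = 8/21; threaded value p + q = 29; w = 926; 926 = 2 * 463; sigma = (1 + 2) * (1 + 463) = 3 * 464 = 1392; answer 1392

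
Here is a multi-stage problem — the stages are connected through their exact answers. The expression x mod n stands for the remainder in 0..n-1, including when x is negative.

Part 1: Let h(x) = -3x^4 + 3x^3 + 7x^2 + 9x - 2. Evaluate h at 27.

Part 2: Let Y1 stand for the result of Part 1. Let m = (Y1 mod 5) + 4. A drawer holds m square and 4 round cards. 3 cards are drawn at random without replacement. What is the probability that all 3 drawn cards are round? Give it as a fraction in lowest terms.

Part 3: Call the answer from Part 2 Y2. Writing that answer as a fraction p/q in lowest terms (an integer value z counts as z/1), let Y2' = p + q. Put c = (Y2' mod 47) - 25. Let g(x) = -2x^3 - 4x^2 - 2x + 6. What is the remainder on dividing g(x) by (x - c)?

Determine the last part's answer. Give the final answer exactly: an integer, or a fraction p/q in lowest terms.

1626

Part 1: -3*(27)^4 + 3*(27)^3 + 7*(27)^2 + 9*(27)^1 - 2 = (-1594323) + (59049) + (5103) + (243) + (-2) = -1529930; answer -1529930
Part 2: Y1 = -1529930; m = 4; total draws C(8,3) = 56; favorable C(4,3) = 4; P = 1/14; answer 1/14
Part 3: Y2 = 1/14; threaded value p + q = 15; c = -10; remainder = value at the root: -2*(-10)^3 - 4*(-10)^2 - 2*(-10)^1 + 6 = (2000) + (-400) + (20) + (6) = 1626; answer 1626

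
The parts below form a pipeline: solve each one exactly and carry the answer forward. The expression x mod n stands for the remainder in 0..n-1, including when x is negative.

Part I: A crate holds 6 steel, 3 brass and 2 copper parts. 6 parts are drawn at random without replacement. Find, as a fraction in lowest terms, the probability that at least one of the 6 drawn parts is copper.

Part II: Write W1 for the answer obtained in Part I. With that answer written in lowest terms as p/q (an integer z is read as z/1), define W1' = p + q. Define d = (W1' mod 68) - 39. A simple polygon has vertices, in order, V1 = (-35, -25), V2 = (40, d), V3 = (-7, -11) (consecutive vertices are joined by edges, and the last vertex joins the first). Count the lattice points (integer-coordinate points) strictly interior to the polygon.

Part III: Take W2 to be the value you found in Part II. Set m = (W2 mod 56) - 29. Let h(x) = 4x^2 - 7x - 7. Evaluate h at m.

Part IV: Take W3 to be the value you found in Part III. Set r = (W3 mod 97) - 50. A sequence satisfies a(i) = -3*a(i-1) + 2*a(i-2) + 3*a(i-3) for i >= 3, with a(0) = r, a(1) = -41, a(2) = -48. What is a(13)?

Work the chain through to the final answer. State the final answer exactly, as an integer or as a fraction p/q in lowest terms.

Part I: total draws C(11,6) = 462; complement C(9,6) = 84; favorable 462 - 84 = 378; P = 9/11; answer 9/11
Part II: W1 = 9/11; threaded value p + q = 20; d = -19; cross terms: (-35*-19 - 40*-25)=1665, (40*-11 - -7*-19)=-573, (-7*-25 - -35*-11)=-210; twice the area = |882| = 882; area = 441; boundary points = 3 + 1 + 14 = 18; strictly interior points = area - boundary/2 + 1 = 433; answer 433
Part III: W2 = 433; m = 12; 4*(12)^2 - 7*(12)^1 - 7 = (576) + (-84) + (-7) = 485; answer 485
Part IV: W3 = 485; r = -50; a(3) = -3*(-48) + 2*(-41) + 3*(-50) = -88; iterating: a(3)=-88, a(4)=45, a(5)=-455, a(6)=1191, a(7)=-4348, a(8)=14061, a(9)=-47306, a(10)=156996, a(11)=-523417, a(12)=1742325, a(13)=-5802821; answer -5802821

-5802821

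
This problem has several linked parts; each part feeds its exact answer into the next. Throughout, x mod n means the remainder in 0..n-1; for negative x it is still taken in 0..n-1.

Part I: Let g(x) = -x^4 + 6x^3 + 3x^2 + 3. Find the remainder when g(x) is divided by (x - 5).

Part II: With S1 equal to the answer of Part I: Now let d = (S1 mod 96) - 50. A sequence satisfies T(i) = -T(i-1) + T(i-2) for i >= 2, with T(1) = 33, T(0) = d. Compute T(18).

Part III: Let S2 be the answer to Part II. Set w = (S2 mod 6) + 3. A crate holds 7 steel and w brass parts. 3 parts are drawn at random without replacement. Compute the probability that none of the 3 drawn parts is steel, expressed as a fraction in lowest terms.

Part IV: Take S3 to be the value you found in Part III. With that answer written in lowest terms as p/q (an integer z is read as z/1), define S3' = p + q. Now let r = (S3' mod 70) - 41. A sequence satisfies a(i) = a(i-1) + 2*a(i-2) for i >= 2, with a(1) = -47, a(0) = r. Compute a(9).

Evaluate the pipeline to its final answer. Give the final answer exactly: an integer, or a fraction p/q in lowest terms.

-12797

Part I: remainder = value at the root: -1*(5)^4 + 6*(5)^3 + 3*(5)^2 + 3 = (-625) + (750) + (75) + (3) = 203; answer 203
Part II: S1 = 203; d = -39; T(2) = -1*(33) + 1*(-39) = -72; iterating: T(2)=-72, T(3)=105, T(4)=-177, T(5)=282, T(6)=-459, T(7)=741, T(8)=-1200, T(9)=1941, T(10)=-3141, T(11)=5082, T(12)=-8223, T(13)=13305, T(14)=-21528, T(15)=34833, T(16)=-56361, T(17)=91194, T(18)=-147555; answer -147555
Part III: S2 = -147555; w = 6; total draws C(13,3) = 286; favorable C(6,3) = 20; P = 10/143; answer 10/143
Part IV: S3 = 10/143; threaded value p + q = 153; r = -28; a(2) = 1*(-47) + 2*(-28) = -103; iterating: a(2)=-103, a(3)=-197, a(4)=-403, a(5)=-797, a(6)=-1603, a(7)=-3197, a(8)=-6403, a(9)=-12797; answer -12797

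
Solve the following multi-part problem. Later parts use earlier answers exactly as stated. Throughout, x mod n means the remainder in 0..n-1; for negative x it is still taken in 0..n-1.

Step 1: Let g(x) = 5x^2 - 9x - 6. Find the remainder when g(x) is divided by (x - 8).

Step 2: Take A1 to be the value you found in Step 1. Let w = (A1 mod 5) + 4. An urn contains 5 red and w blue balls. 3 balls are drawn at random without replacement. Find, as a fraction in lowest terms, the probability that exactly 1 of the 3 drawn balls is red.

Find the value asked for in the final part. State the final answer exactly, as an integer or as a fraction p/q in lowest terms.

5/11

Step 1: remainder = value at the root: 5*(8)^2 - 9*(8)^1 - 6 = (320) + (-72) + (-6) = 242; answer 242
Step 2: A1 = 242; w = 6; total draws C(11,3) = 165; favorable C(5,1)*C(6,2) = 75; P = 5/11; answer 5/11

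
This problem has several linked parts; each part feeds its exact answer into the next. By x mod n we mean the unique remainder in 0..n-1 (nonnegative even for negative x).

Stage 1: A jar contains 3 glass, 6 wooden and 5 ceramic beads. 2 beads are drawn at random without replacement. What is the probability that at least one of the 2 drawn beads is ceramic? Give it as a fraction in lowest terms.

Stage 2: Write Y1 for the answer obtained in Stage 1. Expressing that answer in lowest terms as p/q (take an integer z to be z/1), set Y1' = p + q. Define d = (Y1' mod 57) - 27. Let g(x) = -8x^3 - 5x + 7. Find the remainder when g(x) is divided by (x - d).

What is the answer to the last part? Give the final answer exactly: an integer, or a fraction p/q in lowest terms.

Stage 1: total draws C(14,2) = 91; complement C(9,2) = 36; favorable 91 - 36 = 55; P = 55/91; answer 55/91
Stage 2: Y1 = 55/91; threaded value p + q = 146; d = 5; remainder = value at the root: -8*(5)^3 - 5*(5)^1 + 7 = (-1000) + (-25) + (7) = -1018; answer -1018

-1018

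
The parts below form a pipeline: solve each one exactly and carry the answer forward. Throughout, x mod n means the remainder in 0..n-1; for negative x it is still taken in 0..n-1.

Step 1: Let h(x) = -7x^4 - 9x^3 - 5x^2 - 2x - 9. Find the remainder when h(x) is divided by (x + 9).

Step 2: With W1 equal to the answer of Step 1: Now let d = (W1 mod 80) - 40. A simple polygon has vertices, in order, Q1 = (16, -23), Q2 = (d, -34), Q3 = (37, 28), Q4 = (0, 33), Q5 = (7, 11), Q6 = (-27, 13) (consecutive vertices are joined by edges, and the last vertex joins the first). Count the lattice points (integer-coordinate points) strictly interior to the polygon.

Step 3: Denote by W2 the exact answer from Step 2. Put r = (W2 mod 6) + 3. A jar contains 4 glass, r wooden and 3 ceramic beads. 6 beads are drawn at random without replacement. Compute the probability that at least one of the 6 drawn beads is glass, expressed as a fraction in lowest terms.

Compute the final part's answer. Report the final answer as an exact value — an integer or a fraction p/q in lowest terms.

209/210

Step 1: remainder = value at the root: -7*(-9)^4 - 9*(-9)^3 - 5*(-9)^2 - 2*(-9)^1 - 9 = (-45927) + (6561) + (-405) + (18) + (-9) = -39762; answer -39762
Step 2: W1 = -39762; d = 38; cross terms: (16*-34 - 38*-23)=330, (38*28 - 37*-34)=2322, (37*33 - 0*28)=1221, (0*11 - 7*33)=-231, (7*13 - -27*11)=388, (-27*-23 - 16*13)=413; twice the area = |4443| = 4443; area = 4443/2; boundary points = 11 + 1 + 1 + 1 + 2 + 1 = 17; strictly interior points = area - boundary/2 + 1 = 2214; answer 2214
Step 3: W2 = 2214; r = 3; total draws C(10,6) = 210; complement C(6,6) = 1; favorable 210 - 1 = 209; P = 209/210; answer 209/210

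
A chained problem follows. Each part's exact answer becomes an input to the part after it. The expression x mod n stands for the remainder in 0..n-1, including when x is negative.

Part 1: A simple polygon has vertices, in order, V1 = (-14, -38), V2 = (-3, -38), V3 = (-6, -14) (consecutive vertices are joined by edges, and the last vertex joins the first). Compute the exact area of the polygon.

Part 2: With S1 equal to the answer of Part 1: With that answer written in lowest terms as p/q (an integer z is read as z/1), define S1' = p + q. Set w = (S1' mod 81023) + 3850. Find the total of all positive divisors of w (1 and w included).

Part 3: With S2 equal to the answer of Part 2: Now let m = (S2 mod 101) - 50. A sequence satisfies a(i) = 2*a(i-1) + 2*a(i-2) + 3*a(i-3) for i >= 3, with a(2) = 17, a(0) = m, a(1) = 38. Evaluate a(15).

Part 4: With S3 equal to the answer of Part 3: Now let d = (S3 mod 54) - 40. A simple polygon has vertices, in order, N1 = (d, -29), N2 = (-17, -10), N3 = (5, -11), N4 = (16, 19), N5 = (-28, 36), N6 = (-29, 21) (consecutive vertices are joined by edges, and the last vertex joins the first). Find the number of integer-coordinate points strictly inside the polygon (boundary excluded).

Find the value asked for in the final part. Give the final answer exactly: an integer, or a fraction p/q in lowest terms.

Part 1: cross terms: (-14*-38 - -3*-38)=418, (-3*-14 - -6*-38)=-186, (-6*-38 - -14*-14)=32; twice the area = |264| = 264; area = 132; answer 132
Part 2: S1 = 132; threaded value p + q = 133; w = 3983; 3983 = 7 * 569; sigma = (1 + 7) * (1 + 569) = 8 * 570 = 4560; answer 4560
Part 3: S2 = 4560; m = -35; a(3) = 2*(17) + 2*(38) + 3*(-35) = 5; iterating: a(3)=5, a(4)=158, a(5)=377, a(6)=1085, a(7)=3398, a(8)=10097, a(9)=30245, a(10)=90878, a(11)=272537, a(12)=817565, a(13)=2452838, a(14)=7358417, a(15)=22075205; answer 22075205
Part 4: S3 = 22075205; d = -35; cross terms: (-35*-10 - -17*-29)=-143, (-17*-11 - 5*-10)=237, (5*19 - 16*-11)=271, (16*36 - -28*19)=1108, (-28*21 - -29*36)=456, (-29*-29 - -35*21)=1576; twice the area = |3505| = 3505; area = 3505/2; boundary points = 1 + 1 + 1 + 1 + 1 + 2 = 7; strictly interior points = area - boundary/2 + 1 = 1750; answer 1750

1750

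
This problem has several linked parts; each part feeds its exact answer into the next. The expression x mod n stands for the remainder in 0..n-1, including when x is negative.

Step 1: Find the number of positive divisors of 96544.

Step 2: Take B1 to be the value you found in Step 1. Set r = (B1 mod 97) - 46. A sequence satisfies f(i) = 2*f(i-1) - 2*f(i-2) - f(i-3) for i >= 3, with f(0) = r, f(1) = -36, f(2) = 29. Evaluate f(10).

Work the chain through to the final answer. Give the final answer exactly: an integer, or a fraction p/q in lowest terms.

2314

Step 1: 96544 = 2^5 * 7 * 431; number of divisors = (5+1) * (1+1) * (1+1) = 24; answer 24
Step 2: B1 = 24; r = -22; f(3) = 2*(29) - 2*(-36) - 1*(-22) = 152; iterating: f(3)=152, f(4)=282, f(5)=231, f(6)=-254, f(7)=-1252, f(8)=-2227, f(9)=-1696, f(10)=2314; answer 2314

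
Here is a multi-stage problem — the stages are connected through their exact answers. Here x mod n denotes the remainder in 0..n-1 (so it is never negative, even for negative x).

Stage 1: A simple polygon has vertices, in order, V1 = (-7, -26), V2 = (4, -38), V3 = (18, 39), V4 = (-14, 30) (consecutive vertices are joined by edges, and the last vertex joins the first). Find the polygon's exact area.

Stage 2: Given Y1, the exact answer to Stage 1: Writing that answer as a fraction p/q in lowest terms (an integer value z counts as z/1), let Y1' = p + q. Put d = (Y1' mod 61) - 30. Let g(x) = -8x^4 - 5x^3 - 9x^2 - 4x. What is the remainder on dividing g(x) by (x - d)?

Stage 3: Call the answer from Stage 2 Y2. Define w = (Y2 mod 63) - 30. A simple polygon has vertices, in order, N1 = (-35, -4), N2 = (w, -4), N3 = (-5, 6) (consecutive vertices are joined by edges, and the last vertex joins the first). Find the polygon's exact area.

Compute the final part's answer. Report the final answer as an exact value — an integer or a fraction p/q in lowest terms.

Stage 1: cross terms: (-7*-38 - 4*-26)=370, (4*39 - 18*-38)=840, (18*30 - -14*39)=1086, (-14*-26 - -7*30)=574; twice the area = |2870| = 2870; area = 1435; answer 1435
Stage 2: Y1 = 1435; threaded value p + q = 1436; d = 3; remainder = value at the root: -8*(3)^4 - 5*(3)^3 - 9*(3)^2 - 4*(3)^1 = (-648) + (-135) + (-81) + (-12) = -876; answer -876
Stage 3: Y2 = -876; w = -24; cross terms: (-35*-4 - -24*-4)=44, (-24*6 - -5*-4)=-164, (-5*-4 - -35*6)=230; twice the area = |110| = 110; area = 55; answer 55

55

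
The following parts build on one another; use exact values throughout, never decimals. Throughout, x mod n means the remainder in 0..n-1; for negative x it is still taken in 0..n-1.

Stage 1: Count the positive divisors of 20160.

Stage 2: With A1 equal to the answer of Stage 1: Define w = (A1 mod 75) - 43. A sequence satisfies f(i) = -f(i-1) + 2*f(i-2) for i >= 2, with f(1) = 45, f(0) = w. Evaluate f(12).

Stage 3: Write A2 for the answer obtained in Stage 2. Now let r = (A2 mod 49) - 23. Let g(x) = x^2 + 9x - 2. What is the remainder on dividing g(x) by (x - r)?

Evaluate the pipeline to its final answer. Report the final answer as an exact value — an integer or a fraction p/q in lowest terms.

88

Stage 1: 20160 = 2^6 * 3^2 * 5 * 7; number of divisors = (6+1) * (2+1) * (1+1) * (1+1) = 84; answer 84
Stage 2: A1 = 84; w = -34; f(2) = -1*(45) + 2*(-34) = -113; iterating: f(2)=-113, f(3)=203, f(4)=-429, f(5)=835, f(6)=-1693, f(7)=3363, f(8)=-6749, f(9)=13475, f(10)=-26973, f(11)=53923, f(12)=-107869; answer -107869
Stage 3: A2 = -107869; r = 6; remainder = value at the root: 1*(6)^2 + 9*(6)^1 - 2 = (36) + (54) + (-2) = 88; answer 88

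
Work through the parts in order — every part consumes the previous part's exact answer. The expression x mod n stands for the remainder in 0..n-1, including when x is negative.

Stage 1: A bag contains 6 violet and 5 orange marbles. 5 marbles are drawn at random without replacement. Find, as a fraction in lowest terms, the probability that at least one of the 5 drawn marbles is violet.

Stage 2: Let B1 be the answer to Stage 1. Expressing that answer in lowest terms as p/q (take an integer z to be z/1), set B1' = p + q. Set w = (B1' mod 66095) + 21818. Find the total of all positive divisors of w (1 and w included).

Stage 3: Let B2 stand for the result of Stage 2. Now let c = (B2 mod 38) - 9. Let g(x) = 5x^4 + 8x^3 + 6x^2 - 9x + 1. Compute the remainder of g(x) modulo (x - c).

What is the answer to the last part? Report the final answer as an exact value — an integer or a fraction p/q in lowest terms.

Stage 1: total draws C(11,5) = 462; complement C(5,5) = 1; favorable 462 - 1 = 461; P = 461/462; answer 461/462
Stage 2: B1 = 461/462; threaded value p + q = 923; w = 22741; 22741 is prime, so its only divisors are 1 and 22741; sigma = 1 + 22741 = 22742; answer 22742
Stage 3: B2 = 22742; c = 9; remainder = value at the root: 5*(9)^4 + 8*(9)^3 + 6*(9)^2 - 9*(9)^1 + 1 = (32805) + (5832) + (486) + (-81) + (1) = 39043; answer 39043

39043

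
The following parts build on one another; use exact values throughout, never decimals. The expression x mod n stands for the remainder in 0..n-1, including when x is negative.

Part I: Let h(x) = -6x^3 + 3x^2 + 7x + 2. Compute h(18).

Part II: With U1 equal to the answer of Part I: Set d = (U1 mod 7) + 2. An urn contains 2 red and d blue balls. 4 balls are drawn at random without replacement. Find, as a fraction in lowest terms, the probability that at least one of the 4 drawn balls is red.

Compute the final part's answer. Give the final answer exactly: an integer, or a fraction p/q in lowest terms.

14/15

Part I: -6*(18)^3 + 3*(18)^2 + 7*(18)^1 + 2 = (-34992) + (972) + (126) + (2) = -33892; answer -33892
Part II: U1 = -33892; d = 4; total draws C(6,4) = 15; complement C(4,4) = 1; favorable 15 - 1 = 14; P = 14/15; answer 14/15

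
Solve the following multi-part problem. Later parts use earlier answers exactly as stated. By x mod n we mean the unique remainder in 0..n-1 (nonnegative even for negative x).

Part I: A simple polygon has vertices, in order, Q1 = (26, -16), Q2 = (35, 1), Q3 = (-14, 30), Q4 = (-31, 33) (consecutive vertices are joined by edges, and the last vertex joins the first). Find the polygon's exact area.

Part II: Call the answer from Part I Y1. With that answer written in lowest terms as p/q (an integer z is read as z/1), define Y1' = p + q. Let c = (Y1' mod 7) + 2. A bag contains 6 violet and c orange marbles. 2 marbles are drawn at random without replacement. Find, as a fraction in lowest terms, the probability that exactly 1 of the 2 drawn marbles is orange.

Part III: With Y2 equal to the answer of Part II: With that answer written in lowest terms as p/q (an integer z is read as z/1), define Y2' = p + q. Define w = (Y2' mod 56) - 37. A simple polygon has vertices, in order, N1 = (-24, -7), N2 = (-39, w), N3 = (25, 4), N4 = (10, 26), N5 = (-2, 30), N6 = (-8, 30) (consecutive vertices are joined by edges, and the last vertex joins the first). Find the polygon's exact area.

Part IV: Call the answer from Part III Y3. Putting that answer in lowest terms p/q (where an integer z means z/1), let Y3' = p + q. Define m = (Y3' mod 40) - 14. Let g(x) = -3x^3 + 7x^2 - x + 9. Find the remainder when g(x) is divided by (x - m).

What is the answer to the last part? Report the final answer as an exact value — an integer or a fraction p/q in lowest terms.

Part I: cross terms: (26*1 - 35*-16)=586, (35*30 - -14*1)=1064, (-14*33 - -31*30)=468, (-31*-16 - 26*33)=-362; twice the area = |1756| = 1756; area = 878; answer 878
Part II: Y1 = 878; threaded value p + q = 879; c = 6; total draws C(12,2) = 66; favorable C(6,1)*C(6,1) = 36; P = 6/11; answer 6/11
Part III: Y2 = 6/11; threaded value p + q = 17; w = -20; cross terms: (-24*-20 - -39*-7)=207, (-39*4 - 25*-20)=344, (25*26 - 10*4)=610, (10*30 - -2*26)=352, (-2*30 - -8*30)=180, (-8*-7 - -24*30)=776; twice the area = |2469| = 2469; area = 2469/2; answer 2469/2
Part IV: Y3 = 2469/2; threaded value p + q = 2471; m = 17; remainder = value at the root: -3*(17)^3 + 7*(17)^2 - 1*(17)^1 + 9 = (-14739) + (2023) + (-17) + (9) = -12724; answer -12724

-12724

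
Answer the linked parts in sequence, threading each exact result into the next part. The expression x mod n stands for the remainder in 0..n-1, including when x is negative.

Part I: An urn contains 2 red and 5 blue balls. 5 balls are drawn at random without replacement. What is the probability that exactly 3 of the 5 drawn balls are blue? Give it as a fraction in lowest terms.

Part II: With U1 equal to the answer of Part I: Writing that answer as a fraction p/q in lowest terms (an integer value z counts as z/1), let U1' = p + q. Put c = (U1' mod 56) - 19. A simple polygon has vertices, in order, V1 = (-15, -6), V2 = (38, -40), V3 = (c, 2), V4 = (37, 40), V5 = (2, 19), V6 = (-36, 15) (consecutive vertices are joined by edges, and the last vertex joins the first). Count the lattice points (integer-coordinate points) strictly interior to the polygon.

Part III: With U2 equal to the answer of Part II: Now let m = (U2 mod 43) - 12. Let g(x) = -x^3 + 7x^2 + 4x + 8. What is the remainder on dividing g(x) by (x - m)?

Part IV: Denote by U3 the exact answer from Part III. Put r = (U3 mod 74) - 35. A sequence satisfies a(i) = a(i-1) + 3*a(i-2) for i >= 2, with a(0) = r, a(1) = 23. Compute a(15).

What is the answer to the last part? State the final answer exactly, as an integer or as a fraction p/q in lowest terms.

Part I: total draws C(7,5) = 21; favorable C(5,3)*C(2,2) = 10; P = 10/21; answer 10/21
Part II: U1 = 10/21; threaded value p + q = 31; c = 12; cross terms: (-15*-40 - 38*-6)=828, (38*2 - 12*-40)=556, (12*40 - 37*2)=406, (37*19 - 2*40)=623, (2*15 - -36*19)=714, (-36*-6 - -15*15)=441; twice the area = |3568| = 3568; area = 1784; boundary points = 1 + 2 + 1 + 7 + 2 + 21 = 34; strictly interior points = area - boundary/2 + 1 = 1768; answer 1768
Part III: U2 = 1768; m = -7; remainder = value at the root: -1*(-7)^3 + 7*(-7)^2 + 4*(-7)^1 + 8 = (343) + (343) + (-28) + (8) = 666; answer 666
Part IV: U3 = 666; r = -35; a(2) = 1*(23) + 3*(-35) = -82; iterating: a(2)=-82, a(3)=-13, a(4)=-259, a(5)=-298, a(6)=-1075, a(7)=-1969, a(8)=-5194, a(9)=-11101, a(10)=-26683, a(11)=-59986, a(12)=-140035, a(13)=-319993, a(14)=-740098, a(15)=-1700077; answer -1700077

-1700077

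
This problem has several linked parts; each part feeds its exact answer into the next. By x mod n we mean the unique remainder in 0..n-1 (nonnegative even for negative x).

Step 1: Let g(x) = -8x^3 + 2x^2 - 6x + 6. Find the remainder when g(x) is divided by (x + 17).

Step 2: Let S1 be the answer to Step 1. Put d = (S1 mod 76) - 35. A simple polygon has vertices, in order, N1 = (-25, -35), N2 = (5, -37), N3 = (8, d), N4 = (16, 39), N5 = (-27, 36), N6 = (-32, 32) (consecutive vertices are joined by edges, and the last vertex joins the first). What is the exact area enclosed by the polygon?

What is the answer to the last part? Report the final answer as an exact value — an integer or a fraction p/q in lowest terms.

Step 1: remainder = value at the root: -8*(-17)^3 + 2*(-17)^2 - 6*(-17)^1 + 6 = (39304) + (578) + (102) + (6) = 39990; answer 39990
Step 2: S1 = 39990; d = -21; cross terms: (-25*-37 - 5*-35)=1100, (5*-21 - 8*-37)=191, (8*39 - 16*-21)=648, (16*36 - -27*39)=1629, (-27*32 - -32*36)=288, (-32*-35 - -25*32)=1920; twice the area = |5776| = 5776; area = 2888; answer 2888

2888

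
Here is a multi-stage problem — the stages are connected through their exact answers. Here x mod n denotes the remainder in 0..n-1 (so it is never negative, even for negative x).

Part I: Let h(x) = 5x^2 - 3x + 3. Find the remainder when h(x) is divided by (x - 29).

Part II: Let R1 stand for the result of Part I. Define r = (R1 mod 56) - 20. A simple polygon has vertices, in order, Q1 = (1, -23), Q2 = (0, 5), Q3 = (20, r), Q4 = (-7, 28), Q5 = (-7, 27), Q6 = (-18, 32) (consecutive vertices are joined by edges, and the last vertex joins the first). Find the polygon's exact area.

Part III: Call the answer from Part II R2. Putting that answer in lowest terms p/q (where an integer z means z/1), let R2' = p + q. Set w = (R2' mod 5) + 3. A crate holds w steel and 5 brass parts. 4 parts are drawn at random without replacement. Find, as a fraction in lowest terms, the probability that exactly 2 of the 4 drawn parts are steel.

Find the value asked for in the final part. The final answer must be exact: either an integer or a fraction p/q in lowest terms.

Part I: remainder = value at the root: 5*(29)^2 - 3*(29)^1 + 3 = (4205) + (-87) + (3) = 4121; answer 4121
Part II: R1 = 4121; r = 13; cross terms: (1*5 - 0*-23)=5, (0*13 - 20*5)=-100, (20*28 - -7*13)=651, (-7*27 - -7*28)=7, (-7*32 - -18*27)=262, (-18*-23 - 1*32)=382; twice the area = |1207| = 1207; area = 1207/2; answer 1207/2
Part III: R2 = 1207/2; threaded value p + q = 1209; w = 7; total draws C(12,4) = 495; favorable C(7,2)*C(5,2) = 210; P = 14/33; answer 14/33

14/33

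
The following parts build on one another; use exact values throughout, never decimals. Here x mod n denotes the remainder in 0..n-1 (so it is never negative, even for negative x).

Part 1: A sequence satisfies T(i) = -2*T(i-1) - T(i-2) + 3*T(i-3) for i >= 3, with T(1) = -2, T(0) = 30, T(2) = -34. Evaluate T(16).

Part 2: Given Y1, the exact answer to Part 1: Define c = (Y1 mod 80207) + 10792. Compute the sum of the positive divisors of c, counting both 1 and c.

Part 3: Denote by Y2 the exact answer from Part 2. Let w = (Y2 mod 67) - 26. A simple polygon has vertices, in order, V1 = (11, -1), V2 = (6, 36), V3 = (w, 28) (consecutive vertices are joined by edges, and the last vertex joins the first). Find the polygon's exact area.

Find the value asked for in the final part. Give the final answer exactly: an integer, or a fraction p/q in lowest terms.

669/2

Part 1: T(3) = -2*(-34) - 1*(-2) + 3*(30) = 160; iterating: T(3)=160, T(4)=-292, T(5)=322, T(6)=128, T(7)=-1454, T(8)=3746, T(9)=-5654, T(10)=3200, T(11)=10492, T(12)=-41146, T(13)=81400, T(14)=-90178, T(15)=-24482, T(16)=383342; answer 383342
Part 2: Y1 = 383342; c = 73306; 73306 = 2 * 36653; sigma = (1 + 2) * (1 + 36653) = 3 * 36654 = 109962; answer 109962
Part 3: Y2 = 109962; w = -11; cross terms: (11*36 - 6*-1)=402, (6*28 - -11*36)=564, (-11*-1 - 11*28)=-297; twice the area = |669| = 669; area = 669/2; answer 669/2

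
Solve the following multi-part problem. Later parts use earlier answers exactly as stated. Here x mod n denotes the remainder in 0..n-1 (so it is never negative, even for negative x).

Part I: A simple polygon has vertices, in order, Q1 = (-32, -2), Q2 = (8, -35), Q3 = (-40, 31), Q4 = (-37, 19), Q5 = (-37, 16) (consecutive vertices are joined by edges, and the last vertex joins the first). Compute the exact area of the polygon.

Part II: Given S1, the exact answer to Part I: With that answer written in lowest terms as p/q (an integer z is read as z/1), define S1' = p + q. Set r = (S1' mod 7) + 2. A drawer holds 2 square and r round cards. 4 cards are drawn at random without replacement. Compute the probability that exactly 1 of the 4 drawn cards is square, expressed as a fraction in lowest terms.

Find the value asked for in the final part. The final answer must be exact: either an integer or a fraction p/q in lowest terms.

Part I: cross terms: (-32*-35 - 8*-2)=1136, (8*31 - -40*-35)=-1152, (-40*19 - -37*31)=387, (-37*16 - -37*19)=111, (-37*-2 - -32*16)=586; twice the area = |1068| = 1068; area = 534; answer 534
Part II: S1 = 534; threaded value p + q = 535; r = 5; total draws C(7,4) = 35; favorable C(2,1)*C(5,3) = 20; P = 4/7; answer 4/7

4/7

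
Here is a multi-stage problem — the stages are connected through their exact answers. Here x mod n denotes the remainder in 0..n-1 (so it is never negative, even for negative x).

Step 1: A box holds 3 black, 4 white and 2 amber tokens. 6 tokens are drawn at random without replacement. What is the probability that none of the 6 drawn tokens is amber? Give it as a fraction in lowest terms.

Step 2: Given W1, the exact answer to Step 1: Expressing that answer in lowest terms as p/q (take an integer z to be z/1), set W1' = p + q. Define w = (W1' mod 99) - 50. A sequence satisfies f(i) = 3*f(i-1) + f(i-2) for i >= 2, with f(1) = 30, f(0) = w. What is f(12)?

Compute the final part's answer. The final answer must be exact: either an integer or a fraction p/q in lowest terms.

8783603

Step 1: total draws C(9,6) = 84; favorable C(7,6) = 7; P = 1/12; answer 1/12
Step 2: W1 = 1/12; threaded value p + q = 13; w = -37; f(2) = 3*(30) + 1*(-37) = 53; iterating: f(2)=53, f(3)=189, f(4)=620, f(5)=2049, f(6)=6767, f(7)=22350, f(8)=73817, f(9)=243801, f(10)=805220, f(11)=2659461, f(12)=8783603; answer 8783603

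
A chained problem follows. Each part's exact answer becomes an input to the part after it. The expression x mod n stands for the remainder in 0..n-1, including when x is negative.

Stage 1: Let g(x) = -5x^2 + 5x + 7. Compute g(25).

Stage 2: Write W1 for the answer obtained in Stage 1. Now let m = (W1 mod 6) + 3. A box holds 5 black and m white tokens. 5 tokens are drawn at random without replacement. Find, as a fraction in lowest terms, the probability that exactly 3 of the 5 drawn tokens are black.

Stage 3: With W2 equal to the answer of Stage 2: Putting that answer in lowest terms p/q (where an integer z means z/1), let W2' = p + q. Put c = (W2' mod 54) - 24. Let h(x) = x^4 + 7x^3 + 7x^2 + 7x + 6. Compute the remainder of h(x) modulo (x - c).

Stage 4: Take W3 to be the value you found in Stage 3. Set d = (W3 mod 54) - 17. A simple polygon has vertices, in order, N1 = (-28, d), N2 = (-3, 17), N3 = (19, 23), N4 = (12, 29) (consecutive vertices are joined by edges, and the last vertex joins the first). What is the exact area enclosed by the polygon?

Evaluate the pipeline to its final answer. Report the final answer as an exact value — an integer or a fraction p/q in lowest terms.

Stage 1: -5*(25)^2 + 5*(25)^1 + 7 = (-3125) + (125) + (7) = -2993; answer -2993
Stage 2: W1 = -2993; m = 4; total draws C(9,5) = 126; favorable C(5,3)*C(4,2) = 60; P = 10/21; answer 10/21
Stage 3: W2 = 10/21; threaded value p + q = 31; c = 7; remainder = value at the root: 1*(7)^4 + 7*(7)^3 + 7*(7)^2 + 7*(7)^1 + 6 = (2401) + (2401) + (343) + (49) + (6) = 5200; answer 5200
Stage 4: W3 = 5200; d = -1; cross terms: (-28*17 - -3*-1)=-479, (-3*23 - 19*17)=-392, (19*29 - 12*23)=275, (12*-1 - -28*29)=800; twice the area = |204| = 204; area = 102; answer 102

102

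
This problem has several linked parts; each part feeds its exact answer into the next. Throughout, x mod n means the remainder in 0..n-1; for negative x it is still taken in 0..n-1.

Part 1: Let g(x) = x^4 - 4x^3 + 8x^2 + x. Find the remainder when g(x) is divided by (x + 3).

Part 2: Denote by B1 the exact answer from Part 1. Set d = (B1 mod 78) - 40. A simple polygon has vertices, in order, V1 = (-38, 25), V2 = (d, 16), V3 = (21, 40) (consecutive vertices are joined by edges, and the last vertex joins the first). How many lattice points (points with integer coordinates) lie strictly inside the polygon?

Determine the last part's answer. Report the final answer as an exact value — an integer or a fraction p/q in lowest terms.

430

Part 1: remainder = value at the root: 1*(-3)^4 - 4*(-3)^3 + 8*(-3)^2 + 1*(-3)^1 = (81) + (108) + (72) + (-3) = 258; answer 258
Part 2: B1 = 258; d = -16; cross terms: (-38*16 - -16*25)=-208, (-16*40 - 21*16)=-976, (21*25 - -38*40)=2045; twice the area = |861| = 861; area = 861/2; boundary points = 1 + 1 + 1 = 3; strictly interior points = area - boundary/2 + 1 = 430; answer 430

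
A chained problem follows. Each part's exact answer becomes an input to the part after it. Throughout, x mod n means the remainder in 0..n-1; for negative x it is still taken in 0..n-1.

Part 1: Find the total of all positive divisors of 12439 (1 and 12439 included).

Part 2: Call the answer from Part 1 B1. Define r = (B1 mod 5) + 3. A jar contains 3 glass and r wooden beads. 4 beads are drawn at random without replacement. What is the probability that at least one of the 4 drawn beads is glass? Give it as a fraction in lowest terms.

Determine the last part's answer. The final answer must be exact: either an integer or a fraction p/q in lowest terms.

Part 1: 12439 = 7 * 1777; sigma = (1 + 7) * (1 + 1777) = 8 * 1778 = 14224; answer 14224
Part 2: B1 = 14224; r = 7; total draws C(10,4) = 210; complement C(7,4) = 35; favorable 210 - 35 = 175; P = 5/6; answer 5/6

5/6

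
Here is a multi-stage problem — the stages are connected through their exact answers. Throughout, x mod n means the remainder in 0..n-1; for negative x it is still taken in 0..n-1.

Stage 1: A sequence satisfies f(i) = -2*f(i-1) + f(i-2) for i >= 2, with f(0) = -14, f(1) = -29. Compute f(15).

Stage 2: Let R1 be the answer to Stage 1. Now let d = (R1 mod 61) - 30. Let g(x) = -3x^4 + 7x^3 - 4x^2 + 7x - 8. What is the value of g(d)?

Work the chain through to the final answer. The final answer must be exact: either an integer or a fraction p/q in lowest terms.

Stage 1: f(2) = -2*(-29) + 1*(-14) = 44; iterating: f(2)=44, f(3)=-117, f(4)=278, f(5)=-673, f(6)=1624, f(7)=-3921, f(8)=9466, f(9)=-22853, f(10)=55172, f(11)=-133197, f(12)=321566, f(13)=-776329, f(14)=1874224, f(15)=-4524777; answer -4524777
Stage 2: R1 = -4524777; d = -10; -3*(-10)^4 + 7*(-10)^3 - 4*(-10)^2 + 7*(-10)^1 - 8 = (-30000) + (-7000) + (-400) + (-70) + (-8) = -37478; answer -37478

-37478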